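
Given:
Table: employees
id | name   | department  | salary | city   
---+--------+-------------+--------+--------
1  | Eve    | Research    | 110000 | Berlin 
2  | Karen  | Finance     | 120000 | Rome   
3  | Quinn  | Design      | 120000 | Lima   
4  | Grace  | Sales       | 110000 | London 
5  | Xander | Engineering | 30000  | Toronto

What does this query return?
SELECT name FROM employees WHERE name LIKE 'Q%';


LIKE 'Q%' matches names starting with 'Q'
Matching: 1

1 rows:
Quinn


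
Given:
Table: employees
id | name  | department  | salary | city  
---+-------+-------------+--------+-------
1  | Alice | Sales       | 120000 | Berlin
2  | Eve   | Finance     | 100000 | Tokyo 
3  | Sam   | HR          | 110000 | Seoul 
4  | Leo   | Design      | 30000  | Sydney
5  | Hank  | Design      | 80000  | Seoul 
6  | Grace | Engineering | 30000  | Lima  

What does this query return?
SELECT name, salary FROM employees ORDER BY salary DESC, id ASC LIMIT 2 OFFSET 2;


Sort by salary DESC (id ASC tiebreak), then skip 2 and take 2
Rows 3 through 4

2 rows:
Eve, 100000
Hank, 80000


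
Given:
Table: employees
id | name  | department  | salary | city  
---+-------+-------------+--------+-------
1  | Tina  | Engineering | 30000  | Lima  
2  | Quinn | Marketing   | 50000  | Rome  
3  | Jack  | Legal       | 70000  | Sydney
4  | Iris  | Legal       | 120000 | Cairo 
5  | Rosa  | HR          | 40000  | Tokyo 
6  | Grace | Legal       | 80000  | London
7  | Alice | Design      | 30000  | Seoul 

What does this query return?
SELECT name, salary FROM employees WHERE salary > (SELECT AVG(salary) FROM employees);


Subquery: AVG(salary) = 60000.0
Filtering: salary > 60000.0
  Jack (70000) -> MATCH
  Iris (120000) -> MATCH
  Grace (80000) -> MATCH


3 rows:
Jack, 70000
Iris, 120000
Grace, 80000


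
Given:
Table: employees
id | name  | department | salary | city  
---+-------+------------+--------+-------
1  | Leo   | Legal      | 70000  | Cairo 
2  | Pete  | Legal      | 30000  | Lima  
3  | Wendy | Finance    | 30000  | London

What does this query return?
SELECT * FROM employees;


SELECT * returns all 3 rows with all columns

3 rows:
1, Leo, Legal, 70000, Cairo
2, Pete, Legal, 30000, Lima
3, Wendy, Finance, 30000, London


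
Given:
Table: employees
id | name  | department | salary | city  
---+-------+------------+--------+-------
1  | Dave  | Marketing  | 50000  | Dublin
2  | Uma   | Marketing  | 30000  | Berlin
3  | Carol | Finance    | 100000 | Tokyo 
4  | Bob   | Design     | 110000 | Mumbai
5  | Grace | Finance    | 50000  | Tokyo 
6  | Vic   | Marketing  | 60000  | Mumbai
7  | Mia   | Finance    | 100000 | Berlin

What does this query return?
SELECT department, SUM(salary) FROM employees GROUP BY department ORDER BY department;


Summing salary within each department:
  Design: 110000 = 110000
  Finance: 100000 + 50000 + 100000 = 250000
  Marketing: 50000 + 30000 + 60000 = 140000


3 groups:
Design, 110000
Finance, 250000
Marketing, 140000


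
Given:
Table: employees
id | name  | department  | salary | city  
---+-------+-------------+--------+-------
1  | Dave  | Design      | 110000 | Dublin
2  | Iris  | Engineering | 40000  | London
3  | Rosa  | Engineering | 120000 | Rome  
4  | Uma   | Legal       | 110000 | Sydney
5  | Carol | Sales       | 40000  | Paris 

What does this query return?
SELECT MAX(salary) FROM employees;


Salaries: 110000, 40000, 120000, 110000, 40000
MAX = 120000

120000


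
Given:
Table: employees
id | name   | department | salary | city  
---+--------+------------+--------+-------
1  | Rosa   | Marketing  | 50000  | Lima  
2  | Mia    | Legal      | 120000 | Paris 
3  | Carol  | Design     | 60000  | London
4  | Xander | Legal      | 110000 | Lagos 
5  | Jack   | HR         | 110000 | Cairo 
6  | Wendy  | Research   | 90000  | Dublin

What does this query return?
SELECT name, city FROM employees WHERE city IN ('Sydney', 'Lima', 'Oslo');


Filtering: city IN ('Sydney', 'Lima', 'Oslo')
Matching: 1 rows

1 rows:
Rosa, Lima


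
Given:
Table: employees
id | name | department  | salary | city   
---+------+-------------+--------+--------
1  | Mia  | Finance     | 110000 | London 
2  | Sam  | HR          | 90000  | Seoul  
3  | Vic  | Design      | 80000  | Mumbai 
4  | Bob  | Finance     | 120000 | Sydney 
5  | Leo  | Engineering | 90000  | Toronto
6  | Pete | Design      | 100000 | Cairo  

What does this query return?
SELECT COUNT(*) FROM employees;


COUNT(*) counts all rows

6


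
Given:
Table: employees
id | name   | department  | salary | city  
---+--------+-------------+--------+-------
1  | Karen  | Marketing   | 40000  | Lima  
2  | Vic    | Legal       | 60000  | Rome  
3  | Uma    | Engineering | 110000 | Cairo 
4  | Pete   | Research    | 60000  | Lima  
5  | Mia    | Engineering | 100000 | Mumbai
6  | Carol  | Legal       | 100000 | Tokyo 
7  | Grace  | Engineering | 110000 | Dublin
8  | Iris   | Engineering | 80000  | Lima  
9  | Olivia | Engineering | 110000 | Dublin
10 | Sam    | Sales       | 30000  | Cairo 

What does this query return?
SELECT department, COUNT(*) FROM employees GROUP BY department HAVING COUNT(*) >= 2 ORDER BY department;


Groups with count >= 2:
  Engineering: 5 -> PASS
  Legal: 2 -> PASS
  Marketing: 1 -> filtered out
  Research: 1 -> filtered out
  Sales: 1 -> filtered out


2 groups:
Engineering, 5
Legal, 2


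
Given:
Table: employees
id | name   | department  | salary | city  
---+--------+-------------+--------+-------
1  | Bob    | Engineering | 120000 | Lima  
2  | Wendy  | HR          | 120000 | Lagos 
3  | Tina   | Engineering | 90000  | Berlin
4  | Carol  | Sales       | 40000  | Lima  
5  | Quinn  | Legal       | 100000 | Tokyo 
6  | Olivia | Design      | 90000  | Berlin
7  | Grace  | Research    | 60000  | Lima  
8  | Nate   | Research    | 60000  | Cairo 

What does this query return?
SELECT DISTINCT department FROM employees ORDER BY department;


All 'department' values (row order): Engineering, HR, Engineering, Sales, Legal, Design, Research, Research
Removing duplicates leaves 6 unique value(s).

6 values:
Design
Engineering
HR
Legal
Research
Sales


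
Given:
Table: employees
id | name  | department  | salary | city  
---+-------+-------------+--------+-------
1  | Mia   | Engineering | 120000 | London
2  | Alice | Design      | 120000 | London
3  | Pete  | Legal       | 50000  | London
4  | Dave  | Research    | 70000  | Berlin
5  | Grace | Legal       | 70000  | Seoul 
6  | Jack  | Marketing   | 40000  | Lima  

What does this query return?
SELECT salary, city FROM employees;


Projecting columns: salary, city

6 rows:
120000, London
120000, London
50000, London
70000, Berlin
70000, Seoul
40000, Lima


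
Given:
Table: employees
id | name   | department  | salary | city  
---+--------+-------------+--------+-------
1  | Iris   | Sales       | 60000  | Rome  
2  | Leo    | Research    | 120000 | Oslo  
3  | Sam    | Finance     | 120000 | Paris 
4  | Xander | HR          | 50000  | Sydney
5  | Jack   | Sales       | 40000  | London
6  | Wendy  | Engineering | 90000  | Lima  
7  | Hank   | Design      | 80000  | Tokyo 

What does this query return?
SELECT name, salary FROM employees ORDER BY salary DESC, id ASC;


Sorting by salary DESC, then id ASC for ties

7 rows:
Leo, 120000
Sam, 120000
Wendy, 90000
Hank, 80000
Iris, 60000
Xander, 50000
Jack, 40000


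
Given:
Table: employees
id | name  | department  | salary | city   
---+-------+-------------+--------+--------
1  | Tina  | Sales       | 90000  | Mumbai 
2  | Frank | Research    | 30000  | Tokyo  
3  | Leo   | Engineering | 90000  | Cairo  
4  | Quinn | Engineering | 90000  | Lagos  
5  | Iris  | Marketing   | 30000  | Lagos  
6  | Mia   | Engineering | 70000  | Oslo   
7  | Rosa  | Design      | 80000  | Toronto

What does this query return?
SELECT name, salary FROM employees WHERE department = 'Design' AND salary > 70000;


Filtering: department = 'Design' AND salary > 70000
Matching: 1 rows

1 rows:
Rosa, 80000


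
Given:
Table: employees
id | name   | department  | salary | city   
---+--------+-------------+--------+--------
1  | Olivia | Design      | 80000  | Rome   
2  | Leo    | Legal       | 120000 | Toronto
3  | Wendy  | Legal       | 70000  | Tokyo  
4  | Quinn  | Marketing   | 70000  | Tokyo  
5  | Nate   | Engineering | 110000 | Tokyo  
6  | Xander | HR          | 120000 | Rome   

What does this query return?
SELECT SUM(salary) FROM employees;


SUM(salary) = 80000 + 120000 + 70000 + 70000 + 110000 + 120000 = 570000

570000


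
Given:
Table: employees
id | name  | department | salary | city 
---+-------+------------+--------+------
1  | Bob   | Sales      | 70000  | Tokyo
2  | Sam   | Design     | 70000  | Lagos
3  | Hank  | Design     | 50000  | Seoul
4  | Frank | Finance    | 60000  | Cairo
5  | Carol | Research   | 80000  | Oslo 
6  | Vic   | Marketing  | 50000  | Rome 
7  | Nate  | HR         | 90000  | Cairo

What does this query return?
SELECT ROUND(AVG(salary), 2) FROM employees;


SUM(salary) = 470000
COUNT = 7
ROUND(AVG, 2) = ROUND(470000 / 7, 2) = 67142.86

67142.86


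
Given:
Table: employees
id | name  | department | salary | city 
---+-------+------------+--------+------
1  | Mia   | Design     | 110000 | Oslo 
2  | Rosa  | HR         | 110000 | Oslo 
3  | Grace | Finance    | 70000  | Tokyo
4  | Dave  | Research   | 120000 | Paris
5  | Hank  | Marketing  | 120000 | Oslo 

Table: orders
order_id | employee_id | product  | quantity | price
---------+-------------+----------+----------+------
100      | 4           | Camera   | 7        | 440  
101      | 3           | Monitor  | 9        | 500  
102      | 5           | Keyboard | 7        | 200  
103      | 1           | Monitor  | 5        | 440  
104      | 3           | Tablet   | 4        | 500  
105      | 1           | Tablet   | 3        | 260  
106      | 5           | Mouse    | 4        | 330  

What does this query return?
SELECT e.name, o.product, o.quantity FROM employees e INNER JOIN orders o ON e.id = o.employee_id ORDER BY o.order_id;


Joining employees.id = orders.employee_id:
  employee Dave (id=4) -> order Camera
  employee Grace (id=3) -> order Monitor
  employee Hank (id=5) -> order Keyboard
  employee Mia (id=1) -> order Monitor
  employee Grace (id=3) -> order Tablet
  employee Mia (id=1) -> order Tablet
  employee Hank (id=5) -> order Mouse


7 rows:
Dave, Camera, 7
Grace, Monitor, 9
Hank, Keyboard, 7
Mia, Monitor, 5
Grace, Tablet, 4
Mia, Tablet, 3
Hank, Mouse, 4


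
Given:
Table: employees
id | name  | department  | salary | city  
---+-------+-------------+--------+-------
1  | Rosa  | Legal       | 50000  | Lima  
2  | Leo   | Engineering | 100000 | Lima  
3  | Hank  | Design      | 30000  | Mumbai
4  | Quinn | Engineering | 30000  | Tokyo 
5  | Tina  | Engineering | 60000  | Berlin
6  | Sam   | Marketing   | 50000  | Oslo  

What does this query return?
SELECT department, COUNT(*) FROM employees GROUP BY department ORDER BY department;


Assigning each row to its department group:
  Rosa -> Legal
  Leo -> Engineering
  Hank -> Design
  Quinn -> Engineering
  Tina -> Engineering
  Sam -> Marketing


4 groups:
Design, 1
Engineering, 3
Legal, 1
Marketing, 1


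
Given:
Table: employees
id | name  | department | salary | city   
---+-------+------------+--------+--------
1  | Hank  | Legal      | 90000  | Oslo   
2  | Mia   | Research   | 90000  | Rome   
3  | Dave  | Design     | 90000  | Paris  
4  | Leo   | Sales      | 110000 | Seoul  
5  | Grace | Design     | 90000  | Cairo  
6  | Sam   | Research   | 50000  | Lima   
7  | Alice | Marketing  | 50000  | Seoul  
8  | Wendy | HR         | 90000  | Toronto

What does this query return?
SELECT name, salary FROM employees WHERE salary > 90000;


Filtering: salary > 90000
Matching: 1 rows

1 rows:
Leo, 110000


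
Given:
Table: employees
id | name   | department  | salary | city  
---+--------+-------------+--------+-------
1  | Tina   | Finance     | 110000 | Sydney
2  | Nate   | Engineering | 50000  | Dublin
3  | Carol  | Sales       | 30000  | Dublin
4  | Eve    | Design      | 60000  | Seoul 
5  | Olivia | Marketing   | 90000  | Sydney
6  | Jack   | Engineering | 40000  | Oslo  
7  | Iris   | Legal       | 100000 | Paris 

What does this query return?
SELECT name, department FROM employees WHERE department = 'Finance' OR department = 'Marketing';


Filtering: department = 'Finance' OR 'Marketing'
Matching: 2 rows

2 rows:
Tina, Finance
Olivia, Marketing


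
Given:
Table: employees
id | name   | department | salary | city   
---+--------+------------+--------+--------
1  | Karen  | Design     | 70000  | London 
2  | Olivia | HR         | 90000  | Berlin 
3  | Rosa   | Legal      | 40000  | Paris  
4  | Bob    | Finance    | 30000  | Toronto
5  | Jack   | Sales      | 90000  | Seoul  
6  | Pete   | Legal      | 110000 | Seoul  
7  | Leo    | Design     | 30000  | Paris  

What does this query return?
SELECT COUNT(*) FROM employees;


COUNT(*) counts all rows

7


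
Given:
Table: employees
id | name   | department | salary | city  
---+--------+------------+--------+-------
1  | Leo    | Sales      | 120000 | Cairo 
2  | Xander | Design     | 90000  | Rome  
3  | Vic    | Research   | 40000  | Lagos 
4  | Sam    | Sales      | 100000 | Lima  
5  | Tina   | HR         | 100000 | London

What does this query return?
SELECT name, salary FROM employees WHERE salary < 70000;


Filtering: salary < 70000
Matching: 1 rows

1 rows:
Vic, 40000


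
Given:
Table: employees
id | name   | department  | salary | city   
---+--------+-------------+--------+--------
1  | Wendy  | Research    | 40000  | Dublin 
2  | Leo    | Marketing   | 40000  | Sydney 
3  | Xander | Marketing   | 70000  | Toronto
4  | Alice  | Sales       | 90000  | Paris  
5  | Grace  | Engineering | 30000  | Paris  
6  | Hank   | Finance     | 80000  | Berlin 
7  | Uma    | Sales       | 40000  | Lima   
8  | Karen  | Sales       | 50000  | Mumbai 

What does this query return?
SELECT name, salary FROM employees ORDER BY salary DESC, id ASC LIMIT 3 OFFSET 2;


Sort by salary DESC (id ASC tiebreak), then skip 2 and take 3
Rows 3 through 5

3 rows:
Xander, 70000
Karen, 50000
Wendy, 40000


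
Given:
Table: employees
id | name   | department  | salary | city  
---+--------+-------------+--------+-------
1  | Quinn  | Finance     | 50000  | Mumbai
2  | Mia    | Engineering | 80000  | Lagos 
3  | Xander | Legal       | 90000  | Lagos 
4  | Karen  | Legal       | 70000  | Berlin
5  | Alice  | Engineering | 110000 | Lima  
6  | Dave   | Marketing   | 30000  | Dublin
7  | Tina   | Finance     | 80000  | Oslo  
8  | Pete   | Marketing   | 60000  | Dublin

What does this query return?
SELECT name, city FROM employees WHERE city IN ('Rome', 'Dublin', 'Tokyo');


Filtering: city IN ('Rome', 'Dublin', 'Tokyo')
Matching: 2 rows

2 rows:
Dave, Dublin
Pete, Dublin


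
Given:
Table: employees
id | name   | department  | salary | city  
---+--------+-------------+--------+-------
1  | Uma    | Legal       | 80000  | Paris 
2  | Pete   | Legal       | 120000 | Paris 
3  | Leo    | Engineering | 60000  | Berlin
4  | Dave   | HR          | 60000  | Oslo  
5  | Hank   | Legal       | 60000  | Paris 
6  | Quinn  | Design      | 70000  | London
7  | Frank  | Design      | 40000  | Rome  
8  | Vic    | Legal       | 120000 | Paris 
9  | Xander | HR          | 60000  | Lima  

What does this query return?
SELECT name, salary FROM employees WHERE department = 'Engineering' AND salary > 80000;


Filtering: department = 'Engineering' AND salary > 80000
Matching: 0 rows

Empty result set (0 rows)


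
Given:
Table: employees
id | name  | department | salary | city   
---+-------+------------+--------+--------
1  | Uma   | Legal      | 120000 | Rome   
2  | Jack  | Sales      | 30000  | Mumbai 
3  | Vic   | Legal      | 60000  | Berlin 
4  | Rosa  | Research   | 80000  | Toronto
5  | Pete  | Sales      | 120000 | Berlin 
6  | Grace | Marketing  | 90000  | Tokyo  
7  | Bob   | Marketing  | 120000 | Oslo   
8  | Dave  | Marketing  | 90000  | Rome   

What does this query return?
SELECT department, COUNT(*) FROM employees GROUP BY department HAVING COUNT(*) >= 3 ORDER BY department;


Groups with count >= 3:
  Marketing: 3 -> PASS
  Legal: 2 -> filtered out
  Research: 1 -> filtered out
  Sales: 2 -> filtered out


1 groups:
Marketing, 3


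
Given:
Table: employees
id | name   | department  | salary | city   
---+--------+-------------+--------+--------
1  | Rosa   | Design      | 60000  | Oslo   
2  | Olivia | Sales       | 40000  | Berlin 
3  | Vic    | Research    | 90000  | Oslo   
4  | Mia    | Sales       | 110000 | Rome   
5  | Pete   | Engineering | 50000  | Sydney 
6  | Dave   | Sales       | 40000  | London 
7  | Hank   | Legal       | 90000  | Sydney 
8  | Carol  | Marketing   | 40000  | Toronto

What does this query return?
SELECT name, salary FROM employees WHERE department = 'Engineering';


Filtering: department = 'Engineering'
Matching rows: 1

1 rows:
Pete, 50000


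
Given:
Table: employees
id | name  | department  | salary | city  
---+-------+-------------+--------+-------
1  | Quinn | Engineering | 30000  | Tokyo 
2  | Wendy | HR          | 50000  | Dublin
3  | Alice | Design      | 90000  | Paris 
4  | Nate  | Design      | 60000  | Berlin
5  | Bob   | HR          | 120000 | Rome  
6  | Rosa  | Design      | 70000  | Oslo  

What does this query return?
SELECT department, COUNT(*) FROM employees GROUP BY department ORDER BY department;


Assigning each row to its department group:
  Quinn -> Engineering
  Wendy -> HR
  Alice -> Design
  Nate -> Design
  Bob -> HR
  Rosa -> Design


3 groups:
Design, 3
Engineering, 1
HR, 2


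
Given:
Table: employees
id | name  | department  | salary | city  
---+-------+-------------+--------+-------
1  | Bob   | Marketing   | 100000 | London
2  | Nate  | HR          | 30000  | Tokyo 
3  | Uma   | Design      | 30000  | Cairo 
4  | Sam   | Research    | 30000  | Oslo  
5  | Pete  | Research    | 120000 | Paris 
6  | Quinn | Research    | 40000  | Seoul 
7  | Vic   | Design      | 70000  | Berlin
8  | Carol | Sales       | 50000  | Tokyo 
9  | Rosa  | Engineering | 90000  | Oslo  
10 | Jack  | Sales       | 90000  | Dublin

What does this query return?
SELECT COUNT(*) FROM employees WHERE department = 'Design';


Counting rows where department = 'Design'
  Uma -> MATCH
  Vic -> MATCH


2


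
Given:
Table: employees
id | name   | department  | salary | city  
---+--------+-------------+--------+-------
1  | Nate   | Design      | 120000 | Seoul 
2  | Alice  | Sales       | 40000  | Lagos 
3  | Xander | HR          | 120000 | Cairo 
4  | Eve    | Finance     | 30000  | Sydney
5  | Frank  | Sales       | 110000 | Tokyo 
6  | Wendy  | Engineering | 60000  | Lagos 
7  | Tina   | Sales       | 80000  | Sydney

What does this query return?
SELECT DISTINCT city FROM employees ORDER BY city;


All 'city' values (row order): Seoul, Lagos, Cairo, Sydney, Tokyo, Lagos, Sydney
Removing duplicates leaves 5 unique value(s).

5 values:
Cairo
Lagos
Seoul
Sydney
Tokyo


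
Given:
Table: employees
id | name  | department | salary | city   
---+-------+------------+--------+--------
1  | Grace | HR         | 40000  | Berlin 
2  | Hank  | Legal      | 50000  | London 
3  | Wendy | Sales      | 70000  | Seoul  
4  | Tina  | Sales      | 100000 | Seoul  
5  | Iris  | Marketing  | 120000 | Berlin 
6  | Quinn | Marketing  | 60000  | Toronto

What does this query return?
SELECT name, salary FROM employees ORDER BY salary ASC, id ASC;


Sorting by salary ASC, then id ASC for ties

6 rows:
Grace, 40000
Hank, 50000
Quinn, 60000
Wendy, 70000
Tina, 100000
Iris, 120000


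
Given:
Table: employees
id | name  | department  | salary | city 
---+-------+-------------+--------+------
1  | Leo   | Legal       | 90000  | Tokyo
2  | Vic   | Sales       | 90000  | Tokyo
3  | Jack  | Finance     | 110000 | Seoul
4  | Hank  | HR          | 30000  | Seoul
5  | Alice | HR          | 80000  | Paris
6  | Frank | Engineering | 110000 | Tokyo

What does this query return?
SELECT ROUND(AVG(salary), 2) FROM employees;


SUM(salary) = 510000
COUNT = 6
ROUND(AVG, 2) = ROUND(510000 / 6, 2) = 85000.0

85000.0


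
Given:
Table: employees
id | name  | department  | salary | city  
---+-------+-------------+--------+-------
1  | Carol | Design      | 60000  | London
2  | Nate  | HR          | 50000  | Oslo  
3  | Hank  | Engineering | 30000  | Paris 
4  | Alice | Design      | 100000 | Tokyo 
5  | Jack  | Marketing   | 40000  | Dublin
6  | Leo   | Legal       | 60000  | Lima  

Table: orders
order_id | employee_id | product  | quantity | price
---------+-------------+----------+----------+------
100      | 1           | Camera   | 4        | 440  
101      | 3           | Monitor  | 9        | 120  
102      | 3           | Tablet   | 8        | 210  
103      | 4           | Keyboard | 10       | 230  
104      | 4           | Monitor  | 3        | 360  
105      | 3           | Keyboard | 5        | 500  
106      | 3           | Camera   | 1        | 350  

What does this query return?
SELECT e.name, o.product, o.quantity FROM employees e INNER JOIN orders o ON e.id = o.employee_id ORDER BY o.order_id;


Joining employees.id = orders.employee_id:
  employee Carol (id=1) -> order Camera
  employee Hank (id=3) -> order Monitor
  employee Hank (id=3) -> order Tablet
  employee Alice (id=4) -> order Keyboard
  employee Alice (id=4) -> order Monitor
  employee Hank (id=3) -> order Keyboard
  employee Hank (id=3) -> order Camera


7 rows:
Carol, Camera, 4
Hank, Monitor, 9
Hank, Tablet, 8
Alice, Keyboard, 10
Alice, Monitor, 3
Hank, Keyboard, 5
Hank, Camera, 1


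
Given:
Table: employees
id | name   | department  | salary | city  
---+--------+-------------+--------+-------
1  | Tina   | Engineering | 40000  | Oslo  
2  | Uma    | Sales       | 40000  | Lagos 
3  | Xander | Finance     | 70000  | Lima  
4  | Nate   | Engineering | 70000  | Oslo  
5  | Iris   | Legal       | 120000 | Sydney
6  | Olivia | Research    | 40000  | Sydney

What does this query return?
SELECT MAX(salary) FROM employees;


Salaries: 40000, 40000, 70000, 70000, 120000, 40000
MAX = 120000

120000


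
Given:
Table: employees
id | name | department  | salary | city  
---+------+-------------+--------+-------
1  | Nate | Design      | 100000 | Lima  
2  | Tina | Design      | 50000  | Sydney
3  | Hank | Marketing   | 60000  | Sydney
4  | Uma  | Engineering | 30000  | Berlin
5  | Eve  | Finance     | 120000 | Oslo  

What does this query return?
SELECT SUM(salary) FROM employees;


SUM(salary) = 100000 + 50000 + 60000 + 30000 + 120000 = 360000

360000


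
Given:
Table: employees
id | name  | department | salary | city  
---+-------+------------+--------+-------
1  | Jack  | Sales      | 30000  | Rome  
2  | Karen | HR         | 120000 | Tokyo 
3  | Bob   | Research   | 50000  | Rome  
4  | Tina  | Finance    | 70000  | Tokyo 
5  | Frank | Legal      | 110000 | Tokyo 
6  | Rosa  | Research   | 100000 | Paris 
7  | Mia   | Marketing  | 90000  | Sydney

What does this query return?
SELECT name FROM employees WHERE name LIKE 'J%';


LIKE 'J%' matches names starting with 'J'
Matching: 1

1 rows:
Jack


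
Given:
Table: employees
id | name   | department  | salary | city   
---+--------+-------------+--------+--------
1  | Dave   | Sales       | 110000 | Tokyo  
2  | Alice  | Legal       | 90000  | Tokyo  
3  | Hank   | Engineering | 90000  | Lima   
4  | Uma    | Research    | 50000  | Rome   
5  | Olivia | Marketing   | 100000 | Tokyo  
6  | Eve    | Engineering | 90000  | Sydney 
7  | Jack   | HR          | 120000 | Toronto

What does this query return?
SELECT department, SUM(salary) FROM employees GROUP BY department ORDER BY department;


Summing salary within each department:
  Engineering: 90000 + 90000 = 180000
  HR: 120000 = 120000
  Legal: 90000 = 90000
  Marketing: 100000 = 100000
  Research: 50000 = 50000
  Sales: 110000 = 110000


6 groups:
Engineering, 180000
HR, 120000
Legal, 90000
Marketing, 100000
Research, 50000
Sales, 110000


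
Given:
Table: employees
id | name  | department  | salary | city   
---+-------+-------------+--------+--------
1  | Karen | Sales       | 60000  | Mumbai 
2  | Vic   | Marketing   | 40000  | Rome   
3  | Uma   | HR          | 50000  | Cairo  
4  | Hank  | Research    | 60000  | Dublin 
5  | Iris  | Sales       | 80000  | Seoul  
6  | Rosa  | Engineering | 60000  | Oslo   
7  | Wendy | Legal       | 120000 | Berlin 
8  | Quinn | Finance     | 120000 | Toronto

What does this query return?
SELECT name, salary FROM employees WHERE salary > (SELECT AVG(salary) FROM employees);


Subquery: AVG(salary) = 73750.0
Filtering: salary > 73750.0
  Iris (80000) -> MATCH
  Wendy (120000) -> MATCH
  Quinn (120000) -> MATCH


3 rows:
Iris, 80000
Wendy, 120000
Quinn, 120000


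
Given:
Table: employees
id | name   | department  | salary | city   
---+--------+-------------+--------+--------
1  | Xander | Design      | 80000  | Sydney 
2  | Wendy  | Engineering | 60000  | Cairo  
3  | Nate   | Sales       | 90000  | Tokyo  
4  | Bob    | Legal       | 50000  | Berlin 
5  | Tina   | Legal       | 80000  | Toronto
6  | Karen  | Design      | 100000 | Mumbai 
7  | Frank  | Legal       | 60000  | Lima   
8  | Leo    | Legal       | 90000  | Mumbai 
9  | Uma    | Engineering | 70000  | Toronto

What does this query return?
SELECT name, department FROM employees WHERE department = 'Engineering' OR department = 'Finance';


Filtering: department = 'Engineering' OR 'Finance'
Matching: 2 rows

2 rows:
Wendy, Engineering
Uma, Engineering


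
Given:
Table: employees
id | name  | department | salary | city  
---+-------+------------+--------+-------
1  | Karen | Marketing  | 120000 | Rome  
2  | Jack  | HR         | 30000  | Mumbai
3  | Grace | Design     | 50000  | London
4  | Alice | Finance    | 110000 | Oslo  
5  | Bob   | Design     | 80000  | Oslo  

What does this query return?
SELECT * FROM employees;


SELECT * returns all 5 rows with all columns

5 rows:
1, Karen, Marketing, 120000, Rome
2, Jack, HR, 30000, Mumbai
3, Grace, Design, 50000, London
4, Alice, Finance, 110000, Oslo
5, Bob, Design, 80000, Oslo


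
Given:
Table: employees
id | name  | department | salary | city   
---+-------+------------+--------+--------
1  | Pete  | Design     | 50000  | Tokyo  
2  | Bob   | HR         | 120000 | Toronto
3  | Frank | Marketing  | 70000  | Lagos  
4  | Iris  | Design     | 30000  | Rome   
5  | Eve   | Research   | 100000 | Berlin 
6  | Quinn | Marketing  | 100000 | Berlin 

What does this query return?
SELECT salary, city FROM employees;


Projecting columns: salary, city

6 rows:
50000, Tokyo
120000, Toronto
70000, Lagos
30000, Rome
100000, Berlin
100000, Berlin


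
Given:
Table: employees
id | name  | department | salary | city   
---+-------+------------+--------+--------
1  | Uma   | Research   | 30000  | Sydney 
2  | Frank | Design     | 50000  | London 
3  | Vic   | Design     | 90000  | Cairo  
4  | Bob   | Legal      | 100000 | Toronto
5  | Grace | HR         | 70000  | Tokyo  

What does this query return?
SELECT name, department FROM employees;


Projecting columns: name, department

5 rows:
Uma, Research
Frank, Design
Vic, Design
Bob, Legal
Grace, HR


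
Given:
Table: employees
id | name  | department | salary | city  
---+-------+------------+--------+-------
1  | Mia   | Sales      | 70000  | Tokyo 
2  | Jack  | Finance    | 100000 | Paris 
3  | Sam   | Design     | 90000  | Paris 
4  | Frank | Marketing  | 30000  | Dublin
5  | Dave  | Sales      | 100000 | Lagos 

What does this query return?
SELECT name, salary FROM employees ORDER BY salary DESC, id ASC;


Sorting by salary DESC, then id ASC for ties

5 rows:
Jack, 100000
Dave, 100000
Sam, 90000
Mia, 70000
Frank, 30000


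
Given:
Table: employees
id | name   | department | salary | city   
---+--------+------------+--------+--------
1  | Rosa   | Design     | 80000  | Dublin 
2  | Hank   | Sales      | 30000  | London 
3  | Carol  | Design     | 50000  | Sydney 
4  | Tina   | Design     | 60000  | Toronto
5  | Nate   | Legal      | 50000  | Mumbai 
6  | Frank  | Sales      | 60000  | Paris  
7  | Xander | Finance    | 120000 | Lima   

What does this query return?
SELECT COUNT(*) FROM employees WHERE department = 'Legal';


Counting rows where department = 'Legal'
  Nate -> MATCH


1


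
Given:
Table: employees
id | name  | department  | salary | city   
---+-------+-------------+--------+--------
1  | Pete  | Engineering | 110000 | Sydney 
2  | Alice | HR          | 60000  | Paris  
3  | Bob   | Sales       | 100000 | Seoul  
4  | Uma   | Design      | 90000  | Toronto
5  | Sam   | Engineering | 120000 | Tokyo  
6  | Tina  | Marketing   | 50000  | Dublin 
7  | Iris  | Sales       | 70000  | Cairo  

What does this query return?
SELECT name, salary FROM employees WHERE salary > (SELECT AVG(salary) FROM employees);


Subquery: AVG(salary) = 85714.29
Filtering: salary > 85714.29
  Pete (110000) -> MATCH
  Bob (100000) -> MATCH
  Uma (90000) -> MATCH
  Sam (120000) -> MATCH


4 rows:
Pete, 110000
Bob, 100000
Uma, 90000
Sam, 120000


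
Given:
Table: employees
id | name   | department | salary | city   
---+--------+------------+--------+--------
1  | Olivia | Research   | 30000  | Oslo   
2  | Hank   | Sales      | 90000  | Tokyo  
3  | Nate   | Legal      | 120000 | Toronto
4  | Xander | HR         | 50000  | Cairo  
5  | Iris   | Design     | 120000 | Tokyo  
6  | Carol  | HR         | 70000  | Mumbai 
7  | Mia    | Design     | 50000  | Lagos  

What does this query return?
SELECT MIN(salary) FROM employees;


Salaries: 30000, 90000, 120000, 50000, 120000, 70000, 50000
MIN = 30000

30000


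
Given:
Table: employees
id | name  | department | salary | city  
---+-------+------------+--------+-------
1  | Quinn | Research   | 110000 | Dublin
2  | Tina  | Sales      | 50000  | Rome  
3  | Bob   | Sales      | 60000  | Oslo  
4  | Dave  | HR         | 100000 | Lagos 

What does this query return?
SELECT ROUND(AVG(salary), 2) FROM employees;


SUM(salary) = 320000
COUNT = 4
ROUND(AVG, 2) = ROUND(320000 / 4, 2) = 80000.0

80000.0


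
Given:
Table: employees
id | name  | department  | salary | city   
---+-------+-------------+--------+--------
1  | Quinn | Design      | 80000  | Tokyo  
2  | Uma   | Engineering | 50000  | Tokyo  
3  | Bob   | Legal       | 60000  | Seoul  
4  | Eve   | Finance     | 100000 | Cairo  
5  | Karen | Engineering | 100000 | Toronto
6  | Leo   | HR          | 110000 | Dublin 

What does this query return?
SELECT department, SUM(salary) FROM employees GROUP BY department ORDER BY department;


Summing salary within each department:
  Design: 80000 = 80000
  Engineering: 50000 + 100000 = 150000
  Finance: 100000 = 100000
  HR: 110000 = 110000
  Legal: 60000 = 60000


5 groups:
Design, 80000
Engineering, 150000
Finance, 100000
HR, 110000
Legal, 60000


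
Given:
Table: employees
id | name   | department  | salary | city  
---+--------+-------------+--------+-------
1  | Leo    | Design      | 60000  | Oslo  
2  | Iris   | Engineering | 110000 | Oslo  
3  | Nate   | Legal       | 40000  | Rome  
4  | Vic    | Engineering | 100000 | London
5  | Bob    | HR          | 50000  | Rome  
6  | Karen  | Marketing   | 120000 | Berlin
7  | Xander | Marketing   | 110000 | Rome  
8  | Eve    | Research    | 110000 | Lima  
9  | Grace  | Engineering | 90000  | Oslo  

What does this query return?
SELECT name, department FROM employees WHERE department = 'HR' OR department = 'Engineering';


Filtering: department = 'HR' OR 'Engineering'
Matching: 4 rows

4 rows:
Iris, Engineering
Vic, Engineering
Bob, HR
Grace, Engineering


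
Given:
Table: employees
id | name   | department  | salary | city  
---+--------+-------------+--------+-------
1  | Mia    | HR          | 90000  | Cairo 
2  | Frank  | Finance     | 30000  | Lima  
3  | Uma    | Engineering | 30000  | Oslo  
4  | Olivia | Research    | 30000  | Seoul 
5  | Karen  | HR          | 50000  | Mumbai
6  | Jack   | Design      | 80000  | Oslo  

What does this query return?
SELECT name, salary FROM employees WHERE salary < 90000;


Filtering: salary < 90000
Matching: 5 rows

5 rows:
Frank, 30000
Uma, 30000
Olivia, 30000
Karen, 50000
Jack, 80000


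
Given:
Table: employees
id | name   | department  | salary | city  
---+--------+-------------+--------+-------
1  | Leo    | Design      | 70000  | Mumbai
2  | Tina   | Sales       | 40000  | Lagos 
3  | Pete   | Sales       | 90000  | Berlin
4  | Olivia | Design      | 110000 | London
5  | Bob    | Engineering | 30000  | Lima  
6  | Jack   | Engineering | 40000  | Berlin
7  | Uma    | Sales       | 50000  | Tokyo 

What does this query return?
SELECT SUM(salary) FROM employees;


SUM(salary) = 70000 + 40000 + 90000 + 110000 + 30000 + 40000 + 50000 = 430000

430000


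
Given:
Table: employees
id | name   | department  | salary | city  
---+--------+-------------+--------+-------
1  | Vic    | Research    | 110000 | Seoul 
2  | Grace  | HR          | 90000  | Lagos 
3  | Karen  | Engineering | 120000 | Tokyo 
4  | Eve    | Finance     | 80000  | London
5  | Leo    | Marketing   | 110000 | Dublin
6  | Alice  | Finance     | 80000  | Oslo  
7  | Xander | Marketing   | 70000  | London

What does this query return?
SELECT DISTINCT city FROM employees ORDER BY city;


All 'city' values (row order): Seoul, Lagos, Tokyo, London, Dublin, Oslo, London
Removing duplicates leaves 6 unique value(s).

6 values:
Dublin
Lagos
London
Oslo
Seoul
Tokyo


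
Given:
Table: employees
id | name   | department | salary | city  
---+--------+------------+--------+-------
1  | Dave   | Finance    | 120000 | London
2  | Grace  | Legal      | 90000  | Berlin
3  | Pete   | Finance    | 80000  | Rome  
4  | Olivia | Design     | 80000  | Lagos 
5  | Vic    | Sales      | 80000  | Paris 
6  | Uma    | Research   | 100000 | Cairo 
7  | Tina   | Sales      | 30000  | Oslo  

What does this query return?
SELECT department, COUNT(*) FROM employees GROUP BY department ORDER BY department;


Assigning each row to its department group:
  Dave -> Finance
  Grace -> Legal
  Pete -> Finance
  Olivia -> Design
  Vic -> Sales
  Uma -> Research
  Tina -> Sales


5 groups:
Design, 1
Finance, 2
Legal, 1
Research, 1
Sales, 2


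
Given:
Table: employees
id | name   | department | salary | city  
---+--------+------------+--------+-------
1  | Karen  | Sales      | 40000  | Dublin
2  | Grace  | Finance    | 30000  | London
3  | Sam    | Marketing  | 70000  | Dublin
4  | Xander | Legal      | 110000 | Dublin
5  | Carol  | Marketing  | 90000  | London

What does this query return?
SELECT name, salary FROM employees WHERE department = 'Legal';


Filtering: department = 'Legal'
Matching rows: 1

1 rows:
Xander, 110000


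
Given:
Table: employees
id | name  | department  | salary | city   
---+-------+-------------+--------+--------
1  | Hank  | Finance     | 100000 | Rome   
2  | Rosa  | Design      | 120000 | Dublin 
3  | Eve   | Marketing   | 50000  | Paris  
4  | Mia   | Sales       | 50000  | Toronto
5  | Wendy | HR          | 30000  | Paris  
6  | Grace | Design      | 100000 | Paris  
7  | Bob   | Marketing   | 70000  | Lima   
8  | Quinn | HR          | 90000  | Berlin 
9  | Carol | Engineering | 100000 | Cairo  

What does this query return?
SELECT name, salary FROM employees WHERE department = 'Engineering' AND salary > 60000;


Filtering: department = 'Engineering' AND salary > 60000
Matching: 1 rows

1 rows:
Carol, 100000


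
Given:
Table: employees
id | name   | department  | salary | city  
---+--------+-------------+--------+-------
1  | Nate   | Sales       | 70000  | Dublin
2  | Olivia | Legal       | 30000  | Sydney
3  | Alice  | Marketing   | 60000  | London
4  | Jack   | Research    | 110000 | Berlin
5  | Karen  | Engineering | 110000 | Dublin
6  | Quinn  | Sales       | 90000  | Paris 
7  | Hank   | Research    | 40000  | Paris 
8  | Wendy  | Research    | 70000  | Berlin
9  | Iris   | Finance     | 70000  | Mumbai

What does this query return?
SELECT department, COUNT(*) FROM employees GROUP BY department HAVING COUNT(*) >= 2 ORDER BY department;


Groups with count >= 2:
  Research: 3 -> PASS
  Sales: 2 -> PASS
  Engineering: 1 -> filtered out
  Finance: 1 -> filtered out
  Legal: 1 -> filtered out
  Marketing: 1 -> filtered out


2 groups:
Research, 3
Sales, 2


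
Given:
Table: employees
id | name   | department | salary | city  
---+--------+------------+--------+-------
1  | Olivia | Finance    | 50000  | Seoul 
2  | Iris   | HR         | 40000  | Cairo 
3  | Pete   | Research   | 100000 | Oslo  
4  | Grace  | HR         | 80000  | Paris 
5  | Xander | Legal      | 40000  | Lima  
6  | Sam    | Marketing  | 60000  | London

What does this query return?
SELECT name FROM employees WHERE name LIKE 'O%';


LIKE 'O%' matches names starting with 'O'
Matching: 1

1 rows:
Olivia


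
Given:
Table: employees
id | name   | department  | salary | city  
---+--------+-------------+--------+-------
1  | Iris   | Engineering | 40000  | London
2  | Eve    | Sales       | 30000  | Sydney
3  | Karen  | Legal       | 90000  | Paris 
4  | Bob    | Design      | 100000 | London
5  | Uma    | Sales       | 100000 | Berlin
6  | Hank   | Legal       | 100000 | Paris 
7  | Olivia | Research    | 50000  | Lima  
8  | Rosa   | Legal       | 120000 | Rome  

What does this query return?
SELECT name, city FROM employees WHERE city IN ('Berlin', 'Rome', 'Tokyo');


Filtering: city IN ('Berlin', 'Rome', 'Tokyo')
Matching: 2 rows

2 rows:
Uma, Berlin
Rosa, Rome


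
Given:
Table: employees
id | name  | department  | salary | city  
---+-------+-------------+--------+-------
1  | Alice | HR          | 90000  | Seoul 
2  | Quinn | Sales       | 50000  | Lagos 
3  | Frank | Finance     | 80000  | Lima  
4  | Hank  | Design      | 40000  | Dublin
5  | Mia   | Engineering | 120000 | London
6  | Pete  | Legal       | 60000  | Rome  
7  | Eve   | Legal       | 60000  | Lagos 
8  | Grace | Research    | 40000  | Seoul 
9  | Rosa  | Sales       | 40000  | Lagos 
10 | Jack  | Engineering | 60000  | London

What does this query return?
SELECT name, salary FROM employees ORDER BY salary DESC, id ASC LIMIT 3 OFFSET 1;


Sort by salary DESC (id ASC tiebreak), then skip 1 and take 3
Rows 2 through 4

3 rows:
Alice, 90000
Frank, 80000
Pete, 60000


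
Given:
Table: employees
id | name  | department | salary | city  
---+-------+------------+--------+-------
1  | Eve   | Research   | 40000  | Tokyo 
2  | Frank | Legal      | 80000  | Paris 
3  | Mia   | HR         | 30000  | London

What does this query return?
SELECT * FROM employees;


SELECT * returns all 3 rows with all columns

3 rows:
1, Eve, Research, 40000, Tokyo
2, Frank, Legal, 80000, Paris
3, Mia, HR, 30000, London


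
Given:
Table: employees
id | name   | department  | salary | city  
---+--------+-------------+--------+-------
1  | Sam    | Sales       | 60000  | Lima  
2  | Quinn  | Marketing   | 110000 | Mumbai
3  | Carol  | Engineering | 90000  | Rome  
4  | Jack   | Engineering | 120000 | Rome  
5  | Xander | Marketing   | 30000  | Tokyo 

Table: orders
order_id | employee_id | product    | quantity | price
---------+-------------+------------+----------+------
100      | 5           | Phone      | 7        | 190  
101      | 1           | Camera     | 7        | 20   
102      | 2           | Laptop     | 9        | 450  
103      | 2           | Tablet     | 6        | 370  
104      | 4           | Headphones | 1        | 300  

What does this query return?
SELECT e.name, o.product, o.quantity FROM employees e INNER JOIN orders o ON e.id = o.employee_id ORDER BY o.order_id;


Joining employees.id = orders.employee_id:
  employee Xander (id=5) -> order Phone
  employee Sam (id=1) -> order Camera
  employee Quinn (id=2) -> order Laptop
  employee Quinn (id=2) -> order Tablet
  employee Jack (id=4) -> order Headphones


5 rows:
Xander, Phone, 7
Sam, Camera, 7
Quinn, Laptop, 9
Quinn, Tablet, 6
Jack, Headphones, 1


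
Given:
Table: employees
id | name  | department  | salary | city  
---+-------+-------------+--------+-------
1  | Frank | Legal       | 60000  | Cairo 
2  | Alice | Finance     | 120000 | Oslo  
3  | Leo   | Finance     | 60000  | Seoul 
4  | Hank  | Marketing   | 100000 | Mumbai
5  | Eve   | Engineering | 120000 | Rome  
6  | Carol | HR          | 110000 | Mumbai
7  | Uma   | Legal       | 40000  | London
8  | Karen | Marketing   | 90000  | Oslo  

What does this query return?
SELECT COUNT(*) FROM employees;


COUNT(*) counts all rows

8
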